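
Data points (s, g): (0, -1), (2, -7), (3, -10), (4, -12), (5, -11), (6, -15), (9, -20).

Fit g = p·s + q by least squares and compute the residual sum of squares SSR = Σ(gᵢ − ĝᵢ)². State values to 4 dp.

Entries of MᵀM: Σs·s = 171, Σs = 29, Σ1 = 7.
Right-hand side: Σs·g = -417, Σg = -76.
Normal equations: [[171, 29]; [29, 7]]·[p, q]ᵀ = [-417, -76]ᵀ.
Δ = 171·7 − 29² = 356.
p = ((-417)·7 − 29·(-76))/356 = -715/356; q = (171·(-76) − 29·(-417))/356 = -903/356.
Residuals: 547/356, -159/356, -128/89, -509/356, 281/178, -147/356, 109/178; SSR = 3457/356.

SSR = 9.7107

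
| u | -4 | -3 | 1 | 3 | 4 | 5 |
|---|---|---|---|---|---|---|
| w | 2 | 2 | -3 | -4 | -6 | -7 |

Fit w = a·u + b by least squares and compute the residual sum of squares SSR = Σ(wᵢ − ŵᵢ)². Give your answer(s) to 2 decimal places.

SSR = 1.28

From the data, Σu·u = 76, Σu = 6, Σ1 = 6.
Right-hand side: Σu·w = -88, Σw = -16.
Normal equations: [[76, 6]; [6, 6]]·[a, b]ᵀ = [-88, -16]ᵀ.
Eliminating b: 6·(row 1) − 6·(row 2) gives 420·a = 6·(-88) − 6·(-16) = -432, so a = -36/35.
Then b = ((-16) − 6·(-36/35))/6 = -172/105.
Residuals: -10/21, 58/105, -1/3, 76/105, -26/105, -23/105; SSR = 134/105.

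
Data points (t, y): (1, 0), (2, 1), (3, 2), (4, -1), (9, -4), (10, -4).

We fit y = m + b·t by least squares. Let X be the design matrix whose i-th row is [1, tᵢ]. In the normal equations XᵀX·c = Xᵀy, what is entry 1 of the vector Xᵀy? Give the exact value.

Entry 1 ↔ basis 1, so (Xᵀy)_{1} = Σᵢ yᵢ = (1)·(0) + (1)·(1) + (1)·(2) + (1)·(-1) + (1)·(-4) + (1)·(-4) = -6.

-6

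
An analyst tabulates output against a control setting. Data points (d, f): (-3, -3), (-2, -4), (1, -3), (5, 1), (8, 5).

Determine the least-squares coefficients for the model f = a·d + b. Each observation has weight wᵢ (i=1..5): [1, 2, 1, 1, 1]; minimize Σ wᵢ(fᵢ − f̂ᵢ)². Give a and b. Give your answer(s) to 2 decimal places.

a = 0.77, b = -2.23

Compute the Gram sums: Σwᵢ·d·d = 107, Σwᵢ·d = 7, Σwᵢ·1 = 6.
Right-hand side: Σwᵢ·d·f = 67, Σwᵢ·f = -8.
So XᵀWX·[a, b]ᵀ = XᵀWf: [[107, 7]; [7, 6]]·[a, b]ᵀ = [67, -8]ᵀ.
Determinant 107·6 − 7² = 593.
a = (67·6 − 7·(-8))/593 = 458/593; b = (107·(-8) − 7·67)/593 = -1325/593.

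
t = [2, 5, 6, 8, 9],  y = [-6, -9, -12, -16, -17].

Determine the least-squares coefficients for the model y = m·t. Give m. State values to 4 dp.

The normal system XᵀX·[m]ᵀ = Xᵀy is [[210]]·[m]ᵀ = [-410]ᵀ.
m = (-410)/210 = -1.95238.

m = -1.9524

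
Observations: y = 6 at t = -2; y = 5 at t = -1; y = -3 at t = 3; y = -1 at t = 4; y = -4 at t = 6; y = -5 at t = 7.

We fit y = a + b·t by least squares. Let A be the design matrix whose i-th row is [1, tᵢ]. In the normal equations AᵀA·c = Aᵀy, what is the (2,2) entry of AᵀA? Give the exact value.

Row 2 ↔ basis t, column 2 ↔ basis t, so (AᵀA)_{2,2} = Σᵢ (t)·(t) = (-2)·(-2) + (-1)·(-1) + (3)·(3) + (4)·(4) + (6)·(6) + (7)·(7) = 115.

115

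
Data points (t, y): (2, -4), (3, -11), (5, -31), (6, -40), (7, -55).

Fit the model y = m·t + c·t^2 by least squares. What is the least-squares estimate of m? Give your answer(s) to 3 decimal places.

m = -0.565

With design matrix M, MᵀM = [[123, 719]; [719, 4419]] and Mᵀy = [-821, -5025]ᵀ.
Δ = 123·4419 − 719² = 26576.
m = ((-821)·4419 − 719·(-5025))/26576 = -939/1661; c = (123·(-5025) − 719·(-821))/26576 = -1736/1661.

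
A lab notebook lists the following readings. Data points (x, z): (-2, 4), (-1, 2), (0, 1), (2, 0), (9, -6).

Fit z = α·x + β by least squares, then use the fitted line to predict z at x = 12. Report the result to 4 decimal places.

ẑ = -8.6373

Forming MᵀM = [[90, 8]; [8, 5]] and Mᵀz = [-64, 1]ᵀ gives MᵀM·[α, β]ᵀ = Mᵀz.
Eliminating β: 5·(row 1) − 8·(row 2) gives 386·α = 5·(-64) − 8·1 = -328, so α = -164/193.
Then β = (1 − 8·(-164/193))/5 = 301/193.
At x = 12: ẑ = (-164/193)·(12) + (301/193)·(1) = -1667/193.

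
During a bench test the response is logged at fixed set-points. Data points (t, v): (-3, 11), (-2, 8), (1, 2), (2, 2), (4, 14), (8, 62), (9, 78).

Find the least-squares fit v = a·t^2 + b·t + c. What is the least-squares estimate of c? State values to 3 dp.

c = 0.677

Sums needed: Σt^2·t^2 = 11027, Σt^2·t = 1279, Σt^2 = 179, Σt·t = 179, Σt = 19, Σ1 = 7.
For Xᵀv: Σt^2·v = 10651, Σt·v = 1211, Σv = 177.
Normal equations: [[11027, 1279, 179]; [1279, 179, 19]; [179, 19, 7]]·[a, b, c]ᵀ = [10651, 1211, 177]ᵀ.
Inverting the 3×3 Gram matrix, [a, b, c]ᵀ = [58635/56234, -42557/56234, 19024/28117]ᵀ.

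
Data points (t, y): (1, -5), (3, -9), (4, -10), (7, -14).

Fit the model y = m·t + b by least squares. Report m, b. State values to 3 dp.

Compute the Gram sums: Σt·t = 75, Σt = 15, Σ1 = 4.
For Xᵀy: Σt·y = -170, Σy = -38.
Δ = 75·4 − 15² = 75.
m = ((-170)·4 − 15·(-38))/75 = -22/15; b = (75·(-38) − 15·(-170))/75 = -4.

m = -1.467, b = -4.000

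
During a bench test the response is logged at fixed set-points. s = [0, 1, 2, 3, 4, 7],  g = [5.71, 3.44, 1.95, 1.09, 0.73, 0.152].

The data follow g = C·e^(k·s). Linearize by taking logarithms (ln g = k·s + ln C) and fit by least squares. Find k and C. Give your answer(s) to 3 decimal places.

k = -0.518, C = 5.596

With ln gᵢ as the transformed response and sᵢ as the regressor:
AᵀA = [[79.0000, 17.0000]; [17.0000, 6]], rhs = [-11.6163, 1.5331]ᵀ  (here Σs = 17.0000, Σ(s)² = 79.0000, Σln g = 1.5331, Σs·ln g = -11.6163).
Δ = 79.0000·6 − (17.0000)² = 185.0000; k = (-11.6163·6 − 17.0000·1.5331)/185.0000 = -0.51763, ln C = (79.0000·1.5331 − 17.0000·-11.6163)/185.0000 = 1.72212, so C = exp(1.72212) = 5.59640.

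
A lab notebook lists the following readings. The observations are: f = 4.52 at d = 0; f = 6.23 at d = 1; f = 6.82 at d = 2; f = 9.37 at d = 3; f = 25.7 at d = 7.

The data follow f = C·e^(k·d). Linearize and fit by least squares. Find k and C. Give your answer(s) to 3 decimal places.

k = 0.246, C = 4.523

Taking logs, ln f = k·d + ln C, so regress ln f on d.
AᵀA = [[63.0000, 13.0000]; [13.0000, 5]], rhs = [35.1071, 10.7418]ᵀ  (here Σd = 13.0000, Σ(d)² = 63.0000, Σln f = 10.7418, Σd·ln f = 35.1071).
Slope k = (n·Σd·ln f − Σd·Σln f)/(n·Σ(d)² − (Σd)²) = (5·35.1071 − 13.0000·10.7418)/146.0000 = 0.24584; ln C = (Σln f − k·Σd)/n = 1.50917, so C = exp(1.50917) = 4.52296.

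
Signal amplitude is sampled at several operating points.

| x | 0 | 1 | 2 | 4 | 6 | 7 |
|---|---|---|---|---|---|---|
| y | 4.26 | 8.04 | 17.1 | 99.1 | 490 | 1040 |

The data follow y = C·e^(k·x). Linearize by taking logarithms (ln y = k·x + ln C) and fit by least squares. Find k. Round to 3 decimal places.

With ln yᵢ as the transformed response and xᵢ as the regressor:
Σx = 20.0000, Σ(x)² = 106.0000, Σln y = 24.1103, Σx·ln y = 111.9424.
Equations: 106.0000·k + 20.0000·ln C = 111.9424;  20.0000·k + 6·ln C = 24.1103.
Δ = 106.0000·6 − (20.0000)² = 236.0000; k = (111.9424·6 − 20.0000·24.1103)/236.0000 = 0.80275, ln C = (106.0000·24.1103 − 20.0000·111.9424)/236.0000 = 1.34256.

k = 0.803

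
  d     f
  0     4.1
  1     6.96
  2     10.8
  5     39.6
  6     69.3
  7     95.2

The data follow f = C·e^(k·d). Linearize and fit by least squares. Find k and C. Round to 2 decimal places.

k = 0.45, C = 4.29

With ln fᵢ as the transformed response and dᵢ as the regressor:
Σd = 21.0000, Σ(d)² = 115.0000, Σln f = 18.2040, Σd·ln f = 82.4159.
Equations: 115.0000·k + 21.0000·ln C = 82.4159;  21.0000·k + 6·ln C = 18.2040.
Solving (det = 249.0000): k = 0.45065, ln C = 1.45671, so C = exp(1.45671) = 4.29182.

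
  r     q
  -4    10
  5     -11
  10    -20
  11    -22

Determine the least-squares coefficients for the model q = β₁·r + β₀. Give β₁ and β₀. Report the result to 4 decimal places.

From the data, Σr·r = 262, Σr = 22, Σ1 = 4.
And Σr·q = -537, Σq = -43.
So AᵀA·[β₁, β₀]ᵀ = Aᵀq: [[262, 22]; [22, 4]]·[β₁, β₀]ᵀ = [-537, -43]ᵀ.
Eliminating β₀: 4·(row 1) − 22·(row 2) gives 564·β₁ = 4·(-537) − 22·(-43) = -1202, so β₁ = -601/282.
Then β₀ = ((-43) − 22·(-601/282))/4 = 137/141.

β₁ = -2.1312, β₀ = 0.9716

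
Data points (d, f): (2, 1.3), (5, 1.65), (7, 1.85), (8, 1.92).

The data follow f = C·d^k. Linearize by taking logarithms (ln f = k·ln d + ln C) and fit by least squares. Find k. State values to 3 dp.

Taking logs, ln f = k·ln d + ln C, so regress ln f on ln d.
Sums: Σln d = 6.3279, Σ(ln d)² = 11.1814, Σln f = 2.0307, Σln d·ln f = 3.5414.
Normal system: [[11.1814, 6.3279]; [6.3279, 4]]·[k, ln C]ᵀ = [3.5414, 2.0307]ᵀ.
Slope k = (n·Σln d·ln f − Σln d·Σln f)/(n·Σ(ln d)² − (Σln d)²) = (4·3.5414 − 6.3279·2.0307)/4.6828 = 0.28098; ln C = (Σln f − k·Σln d)/n = 0.06316.

k = 0.281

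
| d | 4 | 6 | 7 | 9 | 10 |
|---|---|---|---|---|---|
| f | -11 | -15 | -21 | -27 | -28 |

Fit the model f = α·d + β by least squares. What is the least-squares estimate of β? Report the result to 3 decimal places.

From the data, Σd·d = 282, Σd = 36, Σ1 = 5.
Right-hand side: Σd·f = -804, Σf = -102.
Normal equations: [[282, 36]; [36, 5]]·[α, β]ᵀ = [-804, -102]ᵀ.
Eliminating β: 5·(row 1) − 36·(row 2) gives 114·α = 5·(-804) − 36·(-102) = -348, so α = -58/19.
Then β = ((-102) − 36·(-58/19))/5 = 30/19.

β = 1.579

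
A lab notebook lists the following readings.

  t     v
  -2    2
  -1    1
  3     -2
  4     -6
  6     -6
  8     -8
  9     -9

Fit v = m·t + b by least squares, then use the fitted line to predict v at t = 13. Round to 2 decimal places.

v̂ = -13.24

Sums needed: Σt·t = 211, Σt = 27, Σ1 = 7.
For Xᵀv: Σt·v = -216, Σv = -28.
Δ = 211·7 − 27² = 748.
m = ((-216)·7 − 27·(-28))/748 = -189/187; b = (211·(-28) − 27·(-216))/748 = -19/187.
At t = 13: v̂ = (-189/187)·(13) + (-19/187)·(1) = -2476/187.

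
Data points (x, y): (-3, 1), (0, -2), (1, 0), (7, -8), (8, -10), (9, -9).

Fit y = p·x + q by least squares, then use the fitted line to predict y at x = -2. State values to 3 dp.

Entries of AᵀA: Σx·x = 204, Σx = 22, Σ1 = 6.
For Aᵀy: Σx·y = -220, Σy = -28.
det = 204·6 − 22² = 740.
p = ((-220)·6 − 22·(-28))/740 = -176/185; q = (204·(-28) − 22·(-220))/740 = -218/185.
At x = -2: ŷ = (-176/185)·(-2) + (-218/185)·(1) = 134/185.

ŷ = 0.724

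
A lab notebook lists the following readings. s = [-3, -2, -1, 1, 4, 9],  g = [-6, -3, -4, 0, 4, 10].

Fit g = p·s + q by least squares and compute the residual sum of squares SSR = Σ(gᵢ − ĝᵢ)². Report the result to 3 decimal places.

SSR = 3.145

The normal equations are: 112·p + 8·q = 134;  8·p + 6·q = 1.
det = 112·6 − 8² = 608.
p = (134·6 − 8·1)/608 = 199/152; q = (112·1 − 8·134)/608 = -30/19.
Residuals: -75/152, 91/76, -169/152, 41/152, 13/38, -31/152; SSR = 239/76.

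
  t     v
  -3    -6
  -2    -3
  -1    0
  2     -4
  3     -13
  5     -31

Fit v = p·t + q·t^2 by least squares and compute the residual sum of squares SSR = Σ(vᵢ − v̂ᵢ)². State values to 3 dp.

The normal equations are: 52·p + 124·q = -178;  124·p + 820·q = -974.
det = 52·820 − 124² = 27264.
p = ((-178)·820 − 124·(-974))/27264 = -787/852; q = (52·(-974) − 124·(-178))/27264 = -893/852.
Residuals: 47/71, -93/142, 53/426, 869/426, -113/142, -38/213; SSR = 1216/213.

SSR = 5.709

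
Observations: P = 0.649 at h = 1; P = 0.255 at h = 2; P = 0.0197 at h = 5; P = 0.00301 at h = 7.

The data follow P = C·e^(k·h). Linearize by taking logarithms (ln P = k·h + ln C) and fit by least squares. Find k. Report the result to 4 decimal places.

k = -0.8878

Taking logs, ln P = k·h + ln C, so regress ln P on h.
Σh = 15.0000, Σ(h)² = 79.0000, Σln P = -11.5318, Σh·ln P = -63.4417.
Equations: 79.0000·k + 15.0000·ln C = -63.4417;  15.0000·k + 4·ln C = -11.5318.
Δ = 79.0000·4 − (15.0000)² = 91.0000; k = (-63.4417·4 − 15.0000·-11.5318)/91.0000 = -0.88781, ln C = (79.0000·-11.5318 − 15.0000·-63.4417)/91.0000 = 0.44633.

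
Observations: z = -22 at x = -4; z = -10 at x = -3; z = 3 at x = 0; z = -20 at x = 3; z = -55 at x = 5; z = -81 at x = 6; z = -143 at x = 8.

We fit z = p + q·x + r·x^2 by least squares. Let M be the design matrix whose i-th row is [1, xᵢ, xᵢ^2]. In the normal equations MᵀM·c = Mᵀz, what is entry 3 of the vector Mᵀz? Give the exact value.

Entry 3 ↔ basis x^2, so (Mᵀz)_{3} = Σᵢ (x^2)·zᵢ = (16)·(-22) + (9)·(-10) + (0)·(3) + (9)·(-20) + (25)·(-55) + (36)·(-81) + (64)·(-143) = -14065.

-14065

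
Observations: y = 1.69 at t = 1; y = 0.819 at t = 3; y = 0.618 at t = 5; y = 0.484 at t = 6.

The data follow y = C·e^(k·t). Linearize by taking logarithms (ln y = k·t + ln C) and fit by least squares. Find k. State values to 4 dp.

Taking logs, ln y = k·t + ln C, so regress ln y on t.
AᵀA = [[71.0000, 15.0000]; [15.0000, 4]], rhs = [-6.8346, -0.8819]ᵀ  (here Σt = 15.0000, Σ(t)² = 71.0000, Σln y = -0.8819, Σt·ln y = -6.8346).
Solving (det = 59.0000): k = -0.23916, ln C = 0.67638.

k = -0.2392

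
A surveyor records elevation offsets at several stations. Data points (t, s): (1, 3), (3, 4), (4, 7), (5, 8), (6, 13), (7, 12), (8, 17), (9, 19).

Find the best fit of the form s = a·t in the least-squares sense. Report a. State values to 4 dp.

a = 1.9644

Sums needed: Σt·t = 281.
Right-hand side: Σt·s = 552.
XᵀX·[a]ᵀ = Xᵀs becomes [[281]]·[a]ᵀ = [552]ᵀ.
Hence a = 552 / 281 ≈ 1.96441.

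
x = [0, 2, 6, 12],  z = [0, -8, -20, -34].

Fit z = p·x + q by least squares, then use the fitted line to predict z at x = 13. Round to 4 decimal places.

Setting ∂/∂p … = 0 gives: 184·p + 20·q = -544;  20·p + 4·q = -62.
(Σx·x = 184, Σx = 20, Σ1 = 4, Σx·z = -544, Σz = -62.)
det = 184·4 − 20² = 336.
p = ((-544)·4 − 20·(-62))/336 = -39/14; q = (184·(-62) − 20·(-544))/336 = -11/7.
At x = 13: ẑ = (-39/14)·(13) + (-11/7)·(1) = -529/14.

ẑ = -37.7857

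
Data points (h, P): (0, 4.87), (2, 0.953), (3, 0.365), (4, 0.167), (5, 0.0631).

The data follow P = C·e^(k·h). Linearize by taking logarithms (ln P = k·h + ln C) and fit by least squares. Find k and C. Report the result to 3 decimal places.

k = -0.866, C = 5.056

Let Y = ln P. Fitting Y = k·h + ln C by least squares:
XᵀX = [[54.0000, 14.0000]; [14.0000, 5]], rhs = [-24.0941, -4.0257]ᵀ  (here Σh = 14.0000, Σ(h)² = 54.0000, Σln P = -4.0257, Σh·ln P = -24.0941).
Slope k = (n·Σh·ln P − Σh·Σln P)/(n·Σ(h)² − (Σh)²) = (5·-24.0941 − 14.0000·-4.0257)/74.0000 = -0.86636; ln C = (Σln P − k·Σh)/n = 1.62066, so C = exp(1.62066) = 5.05645.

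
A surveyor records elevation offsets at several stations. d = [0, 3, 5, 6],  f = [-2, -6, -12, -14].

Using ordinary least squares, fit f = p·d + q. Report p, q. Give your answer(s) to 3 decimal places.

XᵀX·[p, q]ᵀ = Xᵀf reads: 70·p + 14·q = -162;  14·p + 4·q = -34.
(Σd·d = 70, Σd = 14, Σ1 = 4, Σd·f = -162, Σf = -34.)
Determinant 70·4 − 14² = 84.
p = ((-162)·4 − 14·(-34))/84 = -43/21; q = (70·(-34) − 14·(-162))/84 = -4/3.

p = -2.048, q = -1.333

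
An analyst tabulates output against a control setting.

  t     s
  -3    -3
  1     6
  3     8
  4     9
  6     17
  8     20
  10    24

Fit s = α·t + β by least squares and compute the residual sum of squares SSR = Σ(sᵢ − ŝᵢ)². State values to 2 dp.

SSR = 10.23

From the data, Σt·t = 235, Σt = 29, Σ1 = 7.
Moment sums: Σt·s = 577, Σs = 81.
Eliminating β: 7·(row 1) − 29·(row 2) gives 804·α = 7·577 − 29·81 = 1690, so α = 845/402.
Then β = (81 − 29·(845/402))/7 = 1151/402.
Residuals: 89/201, 208/201, -235/201, -913/402, 613/402, 43/134, 47/402; SSR = 2057/201.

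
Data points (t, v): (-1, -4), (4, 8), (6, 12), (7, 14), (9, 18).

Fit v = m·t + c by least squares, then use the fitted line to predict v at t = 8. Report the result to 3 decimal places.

v̂ = 16.221

From the data, Σt·t = 183, Σt = 25, Σ1 = 5.
And Σt·v = 368, Σv = 48.
So AᵀA·[m, c]ᵀ = Aᵀv: [[183, 25]; [25, 5]]·[m, c]ᵀ = [368, 48]ᵀ.
Eliminating c: 5·(row 1) − 25·(row 2) gives 290·m = 5·368 − 25·48 = 640, so m = 64/29.
Then c = (48 − 25·(64/29))/5 = -208/145.
At t = 8: v̂ = (64/29)·(8) + (-208/145)·(1) = 2352/145.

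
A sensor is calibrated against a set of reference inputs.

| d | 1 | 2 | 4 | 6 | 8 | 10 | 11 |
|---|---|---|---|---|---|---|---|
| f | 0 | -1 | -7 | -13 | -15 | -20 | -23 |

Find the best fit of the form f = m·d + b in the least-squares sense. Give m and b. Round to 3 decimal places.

From the data, Σd·d = 342, Σd = 42, Σ1 = 7.
For Xᵀf: Σd·f = -681, Σf = -79.
XᵀX·[m, b]ᵀ = Xᵀf becomes [[342, 42]; [42, 7]]·[m, b]ᵀ = [-681, -79]ᵀ.
Determinant 342·7 − 42² = 630.
m = ((-681)·7 − 42·(-79))/630 = -23/10; b = (342·(-79) − 42·(-681))/630 = 88/35.

m = -2.300, b = 2.514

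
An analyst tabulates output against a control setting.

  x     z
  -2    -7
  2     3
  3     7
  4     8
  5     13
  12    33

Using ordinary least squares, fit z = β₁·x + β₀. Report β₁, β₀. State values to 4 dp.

With design matrix M, MᵀM = [[202, 24]; [24, 6]] and Mᵀz = [534, 57]ᵀ.
Δ = 202·6 − 24² = 636.
β₁ = (534·6 − 24·57)/636 = 153/53; β₀ = (202·57 − 24·534)/636 = -217/106.

β₁ = 2.8868, β₀ = -2.0472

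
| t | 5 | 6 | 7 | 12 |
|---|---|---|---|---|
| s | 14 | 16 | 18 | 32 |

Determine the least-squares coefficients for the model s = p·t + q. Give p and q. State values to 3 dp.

Sums needed: Σt·t = 254, Σt = 30, Σ1 = 4.
For Aᵀs: Σt·s = 676, Σs = 80.
Eliminating q: 4·(row 1) − 30·(row 2) gives 116·p = 4·676 − 30·80 = 304, so p = 76/29.
Then q = (80 − 30·(76/29))/4 = 10/29.

p = 2.621, q = 0.345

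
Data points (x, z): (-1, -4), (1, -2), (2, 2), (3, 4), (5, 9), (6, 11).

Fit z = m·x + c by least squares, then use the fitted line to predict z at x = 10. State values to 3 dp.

ẑ = 19.980

Entries of MᵀM: Σx·x = 76, Σx = 16, Σ1 = 6.
Right-hand side: Σx·z = 129, Σz = 20.
Normal equations: [[76, 16]; [16, 6]]·[m, c]ᵀ = [129, 20]ᵀ.
Δ = 76·6 − 16² = 200.
m = (129·6 − 16·20)/200 = 227/100; c = (76·20 − 16·129)/200 = -68/25.
At x = 10: ẑ = (227/100)·(10) + (-68/25)·(1) = 999/50.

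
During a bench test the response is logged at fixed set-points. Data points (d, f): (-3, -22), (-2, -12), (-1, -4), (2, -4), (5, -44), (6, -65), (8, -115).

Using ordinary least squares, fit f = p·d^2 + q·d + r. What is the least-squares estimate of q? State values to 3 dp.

q = 1.327

Sums needed: Σd^2·d^2 = 6131, Σd^2·d = 825, Σd^2 = 143, Σd·d = 143, Σd = 15, Σ1 = 7.
Right-hand side: Σd^2·f = -11066, Σd·f = -1444, Σf = -266.
So AᵀA·[p, q, r]ᵀ = Aᵀf: [[6131, 825, 143]; [825, 143, 15]; [143, 15, 7]]·[p, q, r]ᵀ = [-11066, -1444, -266]ᵀ.
Inverting the 3×3 Gram matrix, [p, q, r]ᵀ = [-299453/152081, 201782/152081, -94071/152081]ᵀ.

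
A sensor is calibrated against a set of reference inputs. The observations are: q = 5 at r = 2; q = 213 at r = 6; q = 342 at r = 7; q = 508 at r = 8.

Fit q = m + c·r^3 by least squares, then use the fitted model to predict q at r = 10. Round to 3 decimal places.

q̂ = 996.734

With design matrix X, XᵀX = [[4, 1079]; [1079, 426513]] and Xᵀq = [1068, 423450]ᵀ.
Determinant 4·426513 − 1079² = 541811.
m = (1068·426513 − 1079·423450)/541811 = -1386666/541811; c = (4·423450 − 1079·1068)/541811 = 541428/541811.
At r = 10: q̂ = (-1386666/541811)·(1) + (541428/541811)·(1000) = 23480058/23557.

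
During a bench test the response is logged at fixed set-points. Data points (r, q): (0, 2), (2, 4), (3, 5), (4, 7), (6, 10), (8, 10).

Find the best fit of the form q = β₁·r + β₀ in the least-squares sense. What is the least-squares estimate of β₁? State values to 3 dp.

Normal-equation sums: Σr·r = 129, Σr = 23, Σ1 = 6.
And Σr·q = 191, Σq = 38.
XᵀX·[β₁, β₀]ᵀ = Xᵀq becomes [[129, 23]; [23, 6]]·[β₁, β₀]ᵀ = [191, 38]ᵀ.
Δ = 129·6 − 23² = 245.
β₁ = (191·6 − 23·38)/245 = 272/245; β₀ = (129·38 − 23·191)/245 = 509/245.

β₁ = 1.110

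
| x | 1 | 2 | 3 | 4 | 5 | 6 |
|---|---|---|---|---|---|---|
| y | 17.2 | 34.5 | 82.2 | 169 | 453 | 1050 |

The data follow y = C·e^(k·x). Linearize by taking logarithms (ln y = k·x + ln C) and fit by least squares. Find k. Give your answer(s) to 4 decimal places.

k = 0.8287

Linearized form: ln y = k·x + ln C. From the 6 transformed points,
Σx = 21.0000, Σ(x)² = 91.0000, Σln y = 28.9974, Σx·ln y = 115.9926.
Normal system: [[91.0000, 21.0000]; [21.0000, 6]]·[k, ln C]ᵀ = [115.9926, 28.9974]ᵀ.
Solving (det = 105.0000): k = 0.82868, ln C = 1.93252.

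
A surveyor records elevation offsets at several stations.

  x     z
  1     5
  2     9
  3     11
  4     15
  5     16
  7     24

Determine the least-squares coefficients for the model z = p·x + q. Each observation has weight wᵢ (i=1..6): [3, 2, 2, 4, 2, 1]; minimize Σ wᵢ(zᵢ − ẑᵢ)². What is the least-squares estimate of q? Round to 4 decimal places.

q = 2.3112

Entries of MᵀWM: Σwᵢ·x·x = 192, Σwᵢ·x = 46, Σwᵢ·1 = 14.
Right-hand side: Σwᵢ·x·z = 685, Σwᵢ·z = 171.
Δ = 192·14 − 46² = 572.
p = (685·14 − 46·171)/572 = 431/143; q = (192·171 − 46·685)/572 = 661/286.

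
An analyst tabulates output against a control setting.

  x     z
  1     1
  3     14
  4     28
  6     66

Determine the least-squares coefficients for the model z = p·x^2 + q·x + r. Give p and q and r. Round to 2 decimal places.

Forming MᵀM = [[1634, 308, 62]; [308, 62, 14]; [62, 14, 4]] and Mᵀz = [2951, 551, 109]ᵀ gives MᵀM·[p, q, r]ᵀ = Mᵀz.
Solving the 3×3 system (Gaussian elimination) gives p = 25/12, q = -241/156, r = 19/52.

p = 2.08, q = -1.54, r = 0.37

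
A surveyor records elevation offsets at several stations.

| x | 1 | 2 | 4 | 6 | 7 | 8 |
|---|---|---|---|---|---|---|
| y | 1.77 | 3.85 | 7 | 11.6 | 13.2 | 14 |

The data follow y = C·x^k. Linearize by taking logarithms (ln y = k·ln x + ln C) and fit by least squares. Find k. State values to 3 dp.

Taking logs, ln y = k·ln x + ln C, so regress ln y on ln x.
Σln x = 7.8966, Σ(ln x)² = 13.7233, Σln y = 11.5352, Σln x·ln y = 18.5323.
Equations: 13.7233·k + 7.8966·ln C = 18.5323;  7.8966·k + 6·ln C = 11.5352.
Δ = 13.7233·6 − (7.8966)² = 19.9843; k = (18.5323·6 − 7.8966·11.5352)/19.9843 = 1.00604, ln C = (13.7233·11.5352 − 7.8966·18.5323)/19.9843 = 0.59850.

k = 1.006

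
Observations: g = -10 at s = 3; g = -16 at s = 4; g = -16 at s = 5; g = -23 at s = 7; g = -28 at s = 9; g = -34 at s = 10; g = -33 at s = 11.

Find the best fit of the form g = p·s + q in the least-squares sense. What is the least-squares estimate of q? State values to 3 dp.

q = -2.340

Setting ∂/∂p … = 0 gives: 401·p + 49·q = -1290;  49·p + 7·q = -160.
det = 401·7 − 49² = 406.
p = ((-1290)·7 − 49·(-160))/406 = -85/29; q = (401·(-160) − 49·(-1290))/406 = -475/203.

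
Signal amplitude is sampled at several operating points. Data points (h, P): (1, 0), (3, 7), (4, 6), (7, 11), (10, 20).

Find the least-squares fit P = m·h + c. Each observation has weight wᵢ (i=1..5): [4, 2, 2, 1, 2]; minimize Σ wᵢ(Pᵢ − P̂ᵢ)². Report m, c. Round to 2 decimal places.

m = 2.12, c = -1.67

Forming AᵀWA = [[303, 45]; [45, 11]] and AᵀWP = [567, 77]ᵀ gives AᵀWA·[m, c]ᵀ = AᵀWP.
Eliminating c: 11·(row 1) − 45·(row 2) gives 1308·m = 11·567 − 45·77 = 2772, so m = 231/109.
Then c = (77 − 45·(231/109))/11 = -182/109.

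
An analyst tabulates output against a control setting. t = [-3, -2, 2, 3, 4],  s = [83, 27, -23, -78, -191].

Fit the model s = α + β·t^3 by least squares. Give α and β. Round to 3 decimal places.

Entries of AᵀA: Σ1 = 5, Σt^3 = 64, Σt^3·t^3 = 5682.
For Aᵀs: Σs = -182, Σt^3·s = -16971.
Normal equations: [[5, 64]; [64, 5682]]·[α, β]ᵀ = [-182, -16971]ᵀ.
Δ = 5·5682 − 64² = 24314.
α = ((-182)·5682 − 64·(-16971))/24314 = 26010/12157; β = (5·(-16971) − 64·(-182))/24314 = -73207/24314.

α = 2.140, β = -3.011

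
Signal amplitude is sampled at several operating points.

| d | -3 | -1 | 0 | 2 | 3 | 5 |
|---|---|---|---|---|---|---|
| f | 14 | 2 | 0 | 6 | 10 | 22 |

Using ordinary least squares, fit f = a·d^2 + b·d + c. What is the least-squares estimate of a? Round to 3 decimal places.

The normal equations are: 804·a + 132·b + 48·c = 792;  132·a + 48·b + 6·c = 108;  48·a + 6·b + 6·c = 54.
(Σd^2·d^2 = 804, Σd^2·d = 132, Σd^2 = 48, Σd·d = 48, Σd = 6, Σ1 = 6, Σd^2·f = 792, Σd·f = 108, Σf = 54.)
Inverting the 3×3 Gram matrix, [a, b, c]ᵀ = [1, -5/7, 12/7]ᵀ.

a = 1.000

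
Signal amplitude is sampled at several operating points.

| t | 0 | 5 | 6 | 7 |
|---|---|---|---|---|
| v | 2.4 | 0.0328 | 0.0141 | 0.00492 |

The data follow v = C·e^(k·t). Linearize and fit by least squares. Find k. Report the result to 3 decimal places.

k = -0.873

With ln vᵢ as the transformed response and tᵢ as the regressor:
Σt = 18.0000, Σ(t)² = 110.0000, Σln v = -12.1179, Σt·ln v = -79.8572.
Normal system: [[110.0000, 18.0000]; [18.0000, 4]]·[k, ln C]ᵀ = [-79.8572, -12.1179]ᵀ.
Slope k = (n·Σt·ln v − Σt·Σln v)/(n·Σ(t)² − (Σt)²) = (4·-79.8572 − 18.0000·-12.1179)/116.0000 = -0.87334; ln C = (Σln v − k·Σt)/n = 0.90054.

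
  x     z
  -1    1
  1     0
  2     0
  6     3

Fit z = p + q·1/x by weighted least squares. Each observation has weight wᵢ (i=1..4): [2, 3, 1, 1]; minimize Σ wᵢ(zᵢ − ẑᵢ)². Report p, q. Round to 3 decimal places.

p = 0.846, q = -0.551

The normal system MᵀWM·[p, q]ᵀ = MᵀWz is [[7, 5/3]; [5/3, 95/18]]·[p, q]ᵀ = [5, -3/2]ᵀ.
Eliminating q: (95/18)·(row 1) − (5/3)·(row 2) gives (205/6)·p = (95/18)·5 − (5/3)·(-3/2) = 260/9, so p = 104/123.
Then q = ((-3/2) − (5/3)·(104/123))/(95/18) = -113/205.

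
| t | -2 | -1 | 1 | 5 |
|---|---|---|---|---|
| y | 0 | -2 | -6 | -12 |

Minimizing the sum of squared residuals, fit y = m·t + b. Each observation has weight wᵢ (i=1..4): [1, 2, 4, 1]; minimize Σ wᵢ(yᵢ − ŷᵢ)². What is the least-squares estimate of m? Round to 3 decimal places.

m = -1.725

Normal-equation sums: Σwᵢ·t·t = 35, Σwᵢ·t = 5, Σwᵢ·1 = 8.
And Σwᵢ·t·y = -80, Σwᵢ·y = -40.
Normal equations: [[35, 5]; [5, 8]]·[m, b]ᵀ = [-80, -40]ᵀ.
Eliminating b: 8·(row 1) − 5·(row 2) gives 255·m = 8·(-80) − 5·(-40) = -440, so m = -88/51.
Then b = ((-40) − 5·(-88/51))/8 = -200/51.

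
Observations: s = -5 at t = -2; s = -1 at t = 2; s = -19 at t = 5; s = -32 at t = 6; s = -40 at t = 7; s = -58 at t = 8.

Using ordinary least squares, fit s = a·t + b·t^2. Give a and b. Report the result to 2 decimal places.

AᵀA·[a, b]ᵀ = Aᵀs reads: 182·a + 1196·b = -1023;  1196·a + 8450·b = -7323.
(Σt·t = 182, Σt·t^2 = 1196, Σt^2·t^2 = 8450, Σt·s = -1023, Σt^2·s = -7323.)
Eliminating b: 8450·(row 1) − 1196·(row 2) gives 107484·a = 8450·(-1023) − 1196·(-7323) = 113958, so a = 1461/1378.
Then b = ((-7323) − 1196·(1461/1378))/8450 = -1401/1378.

a = 1.06, b = -1.02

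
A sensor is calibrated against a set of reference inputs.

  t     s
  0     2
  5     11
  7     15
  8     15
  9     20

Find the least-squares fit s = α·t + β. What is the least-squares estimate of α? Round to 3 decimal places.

α = 1.862

Forming XᵀX = [[219, 29]; [29, 5]] and Xᵀs = [460, 63]ᵀ gives XᵀX·[α, β]ᵀ = Xᵀs.
Eliminating β: 5·(row 1) − 29·(row 2) gives 254·α = 5·460 − 29·63 = 473, so α = 473/254.
Then β = (63 − 29·(473/254))/5 = 457/254.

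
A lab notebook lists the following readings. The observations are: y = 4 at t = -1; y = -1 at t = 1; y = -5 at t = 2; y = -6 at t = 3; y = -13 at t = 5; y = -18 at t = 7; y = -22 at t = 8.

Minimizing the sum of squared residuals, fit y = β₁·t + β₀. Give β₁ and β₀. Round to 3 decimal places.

From the data, Σt·t = 153, Σt = 25, Σ1 = 7.
And Σt·y = -400, Σy = -61.
Normal equations: [[153, 25]; [25, 7]]·[β₁, β₀]ᵀ = [-400, -61]ᵀ.
Eliminating β₀: 7·(row 1) − 25·(row 2) gives 446·β₁ = 7·(-400) − 25·(-61) = -1275, so β₁ = -1275/446.
Then β₀ = ((-61) − 25·(-1275/446))/7 = 667/446.

β₁ = -2.859, β₀ = 1.496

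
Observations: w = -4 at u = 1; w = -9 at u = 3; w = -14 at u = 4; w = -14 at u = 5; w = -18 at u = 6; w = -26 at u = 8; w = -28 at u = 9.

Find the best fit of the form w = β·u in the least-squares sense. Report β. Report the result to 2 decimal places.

Normal-equation sums: Σu·u = 232.
For Mᵀw: Σu·w = -725.
β = (-725)/232 = -3.125.

β = -3.13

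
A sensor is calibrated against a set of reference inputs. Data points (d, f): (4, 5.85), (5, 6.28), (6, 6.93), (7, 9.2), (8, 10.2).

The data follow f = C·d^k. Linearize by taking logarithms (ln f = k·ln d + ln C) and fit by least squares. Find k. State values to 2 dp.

k = 0.84

With ln fᵢ as the transformed response and ln dᵢ as the regressor:
Σln d = 8.8128, Σ(ln d)² = 15.8331, Σln f = 10.0813, Σln d·ln f = 18.0222.
Normal system: [[15.8331, 8.8128]; [8.8128, 5]]·[k, ln C]ᵀ = [18.0222, 10.0813]ᵀ.
Slope k = (n·Σln d·ln f − Σln d·Σln f)/(n·Σ(ln d)² − (Σln d)²) = (5·18.0222 − 8.8128·10.0813)/1.4995 = 0.84446; ln C = (Σln f − k·Σln d)/n = 0.52784.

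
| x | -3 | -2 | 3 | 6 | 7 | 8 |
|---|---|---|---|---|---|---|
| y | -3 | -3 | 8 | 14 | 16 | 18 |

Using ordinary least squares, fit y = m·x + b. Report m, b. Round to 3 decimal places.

m = 1.991, b = 2.029

Normal-equation sums: Σx·x = 171, Σx = 19, Σ1 = 6.
Moment sums: Σx·y = 379, Σy = 50.
AᵀA·[m, b]ᵀ = Aᵀy becomes [[171, 19]; [19, 6]]·[m, b]ᵀ = [379, 50]ᵀ.
det = 171·6 − 19² = 665.
m = (379·6 − 19·50)/665 = 1324/665; b = (171·50 − 19·379)/665 = 71/35.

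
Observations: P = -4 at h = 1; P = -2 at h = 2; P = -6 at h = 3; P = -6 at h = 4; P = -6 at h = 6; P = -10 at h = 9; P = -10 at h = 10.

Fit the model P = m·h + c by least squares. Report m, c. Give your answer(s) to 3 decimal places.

Entries of AᵀA: Σh·h = 247, Σh = 35, Σ1 = 7.
Right-hand side: Σh·P = -276, ΣP = -44.
So AᵀA·[m, c]ᵀ = AᵀP: [[247, 35]; [35, 7]]·[m, c]ᵀ = [-276, -44]ᵀ.
det = 247·7 − 35² = 504.
m = ((-276)·7 − 35·(-44))/504 = -7/9; c = (247·(-44) − 35·(-276))/504 = -151/63.

m = -0.778, c = -2.397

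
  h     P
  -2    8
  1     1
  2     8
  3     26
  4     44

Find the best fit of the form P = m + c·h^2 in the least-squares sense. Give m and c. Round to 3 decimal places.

m = -2.755, c = 2.964

Sums needed: Σ1 = 5, Σh^2 = 34, Σh^2·h^2 = 370.
Right-hand side: ΣP = 87, Σh^2·P = 1003.
det = 5·370 − 34² = 694.
m = (87·370 − 34·1003)/694 = -956/347; c = (5·1003 − 34·87)/694 = 2057/694.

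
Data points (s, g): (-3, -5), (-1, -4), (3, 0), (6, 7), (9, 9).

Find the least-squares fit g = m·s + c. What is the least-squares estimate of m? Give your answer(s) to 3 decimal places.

m = 1.264

From the data, Σs·s = 136, Σs = 14, Σ1 = 5.
For Mᵀg: Σs·g = 142, Σg = 7.
So MᵀM·[m, c]ᵀ = Mᵀg: [[136, 14]; [14, 5]]·[m, c]ᵀ = [142, 7]ᵀ.
Eliminating c: 5·(row 1) − 14·(row 2) gives 484·m = 5·142 − 14·7 = 612, so m = 153/121.
Then c = (7 − 14·(153/121))/5 = -259/121.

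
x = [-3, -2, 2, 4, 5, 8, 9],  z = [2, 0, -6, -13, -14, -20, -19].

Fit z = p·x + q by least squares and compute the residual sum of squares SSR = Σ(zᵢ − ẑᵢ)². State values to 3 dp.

SSR = 10.207

AᵀA·[p, q]ᵀ = Aᵀz reads: 203·p + 23·q = -471;  23·p + 7·q = -70.
(Σx·x = 203, Σx = 23, Σ1 = 7, Σx·z = -471, Σz = -70.)
det = 203·7 − 23² = 892.
p = ((-471)·7 − 23·(-70))/892 = -1687/892; q = (203·(-70) − 23·(-471))/892 = -3377/892.
Residuals: 25/223, 3/892, 1399/892, -1471/892, -169/223, -967/892, 403/223; SSR = 9105/892.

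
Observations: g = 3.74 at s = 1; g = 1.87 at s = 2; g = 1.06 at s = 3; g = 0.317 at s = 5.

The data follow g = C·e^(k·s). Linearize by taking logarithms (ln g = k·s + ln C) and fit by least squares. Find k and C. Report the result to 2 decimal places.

k = -0.61, C = 6.65

Taking logs, ln g = k·s + ln C, so regress ln g on s.
Σs = 11.0000, Σ(s)² = 39.0000, Σln g = 0.8544, Σs·ln g = -2.9985.
Equations: 39.0000·k + 11.0000·ln C = -2.9985;  11.0000·k + 4·ln C = 0.8544.
Solving (det = 35.0000): k = -0.61122, ln C = 1.89447, so C = exp(1.89447) = 6.64906.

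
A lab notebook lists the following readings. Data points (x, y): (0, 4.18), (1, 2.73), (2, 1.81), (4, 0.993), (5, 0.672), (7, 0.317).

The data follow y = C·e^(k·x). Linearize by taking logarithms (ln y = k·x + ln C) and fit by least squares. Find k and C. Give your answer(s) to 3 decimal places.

Let Y = ln y. Fitting Y = k·x + ln C by least squares:
AᵀA = [[95.0000, 19.0000]; [19.0000, 6]], rhs = [-7.8666, 1.4746]ᵀ  (here Σx = 19.0000, Σ(x)² = 95.0000, Σln y = 1.4746, Σx·ln y = -7.8666).
Solving (det = 209.0000): k = -0.35989, ln C = 1.38540, so C = exp(1.38540) = 3.99643.

k = -0.360, C = 3.996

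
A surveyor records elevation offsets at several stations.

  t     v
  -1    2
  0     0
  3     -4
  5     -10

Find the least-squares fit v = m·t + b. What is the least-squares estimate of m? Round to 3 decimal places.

The normal equations are: 35·m + 7·b = -64;  7·m + 4·b = -12.
(Σt·t = 35, Σt = 7, Σ1 = 4, Σt·v = -64, Σv = -12.)
Determinant 35·4 − 7² = 91.
m = ((-64)·4 − 7·(-12))/91 = -172/91; b = (35·(-12) − 7·(-64))/91 = 4/13.

m = -1.890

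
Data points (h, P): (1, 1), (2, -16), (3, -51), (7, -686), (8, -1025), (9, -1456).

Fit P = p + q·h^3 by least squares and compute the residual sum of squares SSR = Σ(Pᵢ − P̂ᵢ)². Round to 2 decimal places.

Forming XᵀX = [[6, 1620]; [1620, 912028]] and XᵀP = [-3233, -1823026]ᵀ gives XᵀX·[p, q]ᵀ = XᵀP.
det = 6·912028 − 1620² = 2847768.
p = ((-3233)·912028 − 1620·(-1823026))/2847768 = 1178899/711942; q = (6·(-1823026) − 1620·(-3233))/2847768 = -237529/118657.
Residuals: 958217/711942, -1168579/711942, 991757/711942, -736429/711942, -111851/64722, 1185395/711942; SSR = 9451073/711942.

SSR = 13.28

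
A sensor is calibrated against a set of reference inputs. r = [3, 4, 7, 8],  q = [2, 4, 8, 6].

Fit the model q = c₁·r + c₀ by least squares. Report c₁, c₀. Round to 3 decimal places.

c₁ = 0.941, c₀ = -0.176

Forming XᵀX = [[138, 22]; [22, 4]] and Xᵀq = [126, 20]ᵀ gives XᵀX·[c₁, c₀]ᵀ = Xᵀq.
Eliminating c₀: 4·(row 1) − 22·(row 2) gives 68·c₁ = 4·126 − 22·20 = 64, so c₁ = 16/17.
Then c₀ = (20 − 22·(16/17))/4 = -3/17.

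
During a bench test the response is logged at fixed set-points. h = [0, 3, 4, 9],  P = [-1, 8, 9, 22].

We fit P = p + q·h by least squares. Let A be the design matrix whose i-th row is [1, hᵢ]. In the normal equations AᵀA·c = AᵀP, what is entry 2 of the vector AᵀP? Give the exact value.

Entry 2 ↔ basis h, so (AᵀP)_{2} = Σᵢ (h)·Pᵢ = (0)·(-1) + (3)·(8) + (4)·(9) + (9)·(22) = 258.

258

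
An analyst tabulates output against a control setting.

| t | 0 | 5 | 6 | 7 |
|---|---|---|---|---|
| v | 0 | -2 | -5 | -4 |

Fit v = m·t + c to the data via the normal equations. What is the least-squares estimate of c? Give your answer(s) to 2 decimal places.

c = 0.12

AᵀA·[m, c]ᵀ = Aᵀv reads: 110·m + 18·c = -68;  18·m + 4·c = -11.
(Σt·t = 110, Σt = 18, Σ1 = 4, Σt·v = -68, Σv = -11.)
Determinant 110·4 − 18² = 116.
m = ((-68)·4 − 18·(-11))/116 = -37/58; c = (110·(-11) − 18·(-68))/116 = 7/58.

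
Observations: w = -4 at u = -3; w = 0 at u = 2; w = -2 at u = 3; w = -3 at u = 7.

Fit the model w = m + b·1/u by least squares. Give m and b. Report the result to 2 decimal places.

Setting ∂/∂m … = 0 gives: 4·m + (9/14)·b = -9;  (9/14)·m + (869/1764)·b = 5/21.
(Σ1 = 4, Σ1/u = 9/14, Σ1/u·1/u = 869/1764, Σw = -9, Σ1/u·w = 5/21.)
det = 4·(869/1764) − (9/14)² = 2747/1764.
m = ((-9)·(869/1764) − (9/14)·(5/21))/(2747/1764) = -8091/2747; b = (4·(5/21) − (9/14)·(-9))/(2747/1764) = 11886/2747.

m = -2.95, b = 4.33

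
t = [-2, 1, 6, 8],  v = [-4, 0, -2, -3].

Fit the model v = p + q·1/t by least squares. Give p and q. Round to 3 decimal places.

p = -2.785, q = 2.703

XᵀX·[p, q]ᵀ = Xᵀv reads: 4·p + (19/24)·q = -9;  (19/24)·p + (745/576)·q = 31/24.
(Σ1 = 4, Σ1/t = 19/24, Σ1/t·1/t = 745/576, Σv = -9, Σ1/t·v = 31/24.)
Determinant 4·(745/576) − (19/24)² = 291/64.
p = ((-9)·(745/576) − (19/24)·(31/24))/(291/64) = -7294/2619; q = (4·(31/24) − (19/24)·(-9))/(291/64) = 2360/873.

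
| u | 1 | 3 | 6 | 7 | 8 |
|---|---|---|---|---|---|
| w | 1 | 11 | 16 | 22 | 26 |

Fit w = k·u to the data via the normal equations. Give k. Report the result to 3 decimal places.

k = 3.094

The normal system MᵀM·[k]ᵀ = Mᵀw is [[159]]·[k]ᵀ = [492]ᵀ.
Hence k = 492 / 159 ≈ 3.09434.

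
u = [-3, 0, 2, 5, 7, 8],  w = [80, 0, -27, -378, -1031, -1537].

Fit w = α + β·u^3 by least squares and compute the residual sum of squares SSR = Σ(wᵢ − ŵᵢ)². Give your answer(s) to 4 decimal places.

SSR = 7.3292

From the data, Σ1 = 6, Σu^3 = 961, Σu^3·u^3 = 396211.
For Aᵀw: Σw = -2893, Σu^3·w = -1190203.
So AᵀA·[α, β]ᵀ = Aᵀw: [[6, 961]; [961, 396211]]·[α, β]ᵀ = [-2893, -1190203]ᵀ.
Eliminating β: 396211·(row 1) − 961·(row 2) gives 1453745·α = 396211·(-2893) − 961·(-1190203) = -2453340, so α = -15828/9379.
Then β = ((-1190203) − 961·(-15828/9379))/396211 = -872209/290749.
Residuals: 200945/290749, 15828/9379, -4601/3503, -386329/290749, -103864/290749, 180463/290749; SSR = 2130956/290749.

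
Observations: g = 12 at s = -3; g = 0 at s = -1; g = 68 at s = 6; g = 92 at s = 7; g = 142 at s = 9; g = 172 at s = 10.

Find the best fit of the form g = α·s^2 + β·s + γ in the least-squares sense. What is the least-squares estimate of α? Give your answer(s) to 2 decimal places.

α = 1.52

AᵀA·[α, β, γ]ᵀ = Aᵀg reads: 20340·α + 2260·β + 276·γ = 35766;  2260·α + 276·β + 28·γ = 4014;  276·α + 28·β + 6·γ = 486.
(Σs^2·s^2 = 20340, Σs^2·s = 2260, Σs^2 = 276, Σs·s = 276, Σs = 28, Σ1 = 6, Σs^2·g = 35766, Σs·g = 4014, Σg = 486.)
Inverting the 3×3 Gram matrix, [α, β, γ]ᵀ = [7869/5192, 9747/5192, 3273/1298]ᵀ.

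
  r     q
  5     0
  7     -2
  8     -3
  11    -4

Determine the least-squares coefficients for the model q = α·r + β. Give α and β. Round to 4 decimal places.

Compute the Gram sums: Σr·r = 259, Σr = 31, Σ1 = 4.
Right-hand side: Σr·q = -82, Σq = -9.
So AᵀA·[α, β]ᵀ = Aᵀq: [[259, 31]; [31, 4]]·[α, β]ᵀ = [-82, -9]ᵀ.
Δ = 259·4 − 31² = 75.
α = ((-82)·4 − 31·(-9))/75 = -49/75; β = (259·(-9) − 31·(-82))/75 = 211/75.

α = -0.6533, β = 2.8133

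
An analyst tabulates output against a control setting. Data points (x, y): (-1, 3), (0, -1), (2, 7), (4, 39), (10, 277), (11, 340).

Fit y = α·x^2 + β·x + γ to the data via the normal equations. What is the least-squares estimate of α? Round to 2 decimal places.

Entries of MᵀM: Σx^2·x^2 = 24914, Σx^2·x = 2402, Σx^2 = 242, Σx·x = 242, Σx = 26, Σ1 = 6.
And Σx^2·y = 69495, Σx·y = 6677, Σy = 665.
So MᵀM·[α, β, γ]ᵀ = Mᵀy: [[24914, 2402, 242]; [2402, 242, 26]; [242, 26, 6]]·[α, β, γ]ᵀ = [69495, 6677, 665]ᵀ.
Inverting the 3×3 Gram matrix, [α, β, γ]ᵀ = [28705/9624, -17947/9624, -2223/1604]ᵀ.

α = 2.98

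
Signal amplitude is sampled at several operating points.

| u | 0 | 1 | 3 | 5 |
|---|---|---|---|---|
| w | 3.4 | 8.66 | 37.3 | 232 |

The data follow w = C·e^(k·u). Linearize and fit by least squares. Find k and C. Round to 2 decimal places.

Let Y = ln w. Fitting Y = k·u + ln C by least squares:
Σu = 9.0000, Σ(u)² = 35.0000, Σln w = 12.4482, Σu·ln w = 40.2494.
Normal system: [[35.0000, 9.0000]; [9.0000, 4]]·[k, ln C]ᵀ = [40.2494, 12.4482]ᵀ.
Solving (det = 59.0000): k = 0.82989, ln C = 1.24480, so C = exp(1.24480) = 3.47225.

k = 0.83, C = 3.47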